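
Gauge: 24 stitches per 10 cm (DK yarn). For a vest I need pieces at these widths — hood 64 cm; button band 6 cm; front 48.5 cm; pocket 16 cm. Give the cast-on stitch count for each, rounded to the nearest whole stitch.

hood 154; button band 14; front 116; pocket 38.

Rate = 24/10 = 2.4 sts per cm.
hood: 64 × 2.4 = 153.60 → 154.
button band: 6 × 2.4 = 14.40 → 14.
front: 48.5 × 2.4 = 116.40 → 116.
pocket: 16 × 2.4 = 38.40 → 38.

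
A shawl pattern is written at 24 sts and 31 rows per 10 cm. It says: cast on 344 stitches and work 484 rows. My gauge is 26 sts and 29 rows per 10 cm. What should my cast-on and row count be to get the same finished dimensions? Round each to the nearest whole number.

Cast on 373 stitches; work 453 rows.

Stitches: 344 × 26/24 = 372.67 → 373.
Rows: 484 × 29/31 = 452.77 → 453.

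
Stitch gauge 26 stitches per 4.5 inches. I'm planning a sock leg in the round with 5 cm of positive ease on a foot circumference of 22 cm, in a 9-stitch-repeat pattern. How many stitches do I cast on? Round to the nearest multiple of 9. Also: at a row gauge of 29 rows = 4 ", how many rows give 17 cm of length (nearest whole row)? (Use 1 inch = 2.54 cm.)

Finished = 22 + 5 = 27 cm.
27 cm × 1/2.54 = 10.63 inches.
26/4.5 = 5.778 sts per in; 10.63 × 5.778 = 61.42 sts.
Nearest multiple of 9 → 63.
17 cm = 6.69 inches; × 7.25 = 48.52 → 49 rows.

Cast on 63 stitches; work 49 rows.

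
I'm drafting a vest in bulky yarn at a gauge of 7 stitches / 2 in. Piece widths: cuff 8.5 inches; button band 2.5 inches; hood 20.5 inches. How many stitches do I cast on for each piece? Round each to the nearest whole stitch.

Rate = 7/2 = 3.5 sts per in.
cuff: 8.5 × 3.5 = 29.75 → 30.
button band: 2.5 × 3.5 = 8.75 → 9.
hood: 20.5 × 3.5 = 71.75 → 72.

cuff 30; button band 9; hood 72.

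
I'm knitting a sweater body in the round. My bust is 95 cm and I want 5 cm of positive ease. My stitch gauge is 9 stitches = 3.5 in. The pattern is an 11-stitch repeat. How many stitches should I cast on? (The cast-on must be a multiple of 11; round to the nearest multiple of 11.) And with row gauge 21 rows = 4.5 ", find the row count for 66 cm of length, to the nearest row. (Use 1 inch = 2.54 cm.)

Cast on 99 stitches; work 121 rows.

Finished = 95 + 5 = 100 cm.
100 cm × 1/2.54 = 39.37 inches.
9/3.5 = 2.571 sts per in; 39.37 × 2.571 = 101.24 sts.
Nearest multiple of 11 → 99.
66 cm = 25.98 inches; × 4.667 = 121.26 → 121 rows.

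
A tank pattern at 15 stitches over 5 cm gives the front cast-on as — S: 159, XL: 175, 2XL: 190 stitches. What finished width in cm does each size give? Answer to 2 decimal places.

15/5 = 3 sts per cm.
S: 159 / 3 = 53.000 → 53.00 cm.
XL: 175 / 3 = 58.333 → 58.33 cm.
2XL: 190 / 3 = 63.333 → 63.33 cm.

S 53.00 cm; XL 58.33 cm; 2XL 63.33 cm.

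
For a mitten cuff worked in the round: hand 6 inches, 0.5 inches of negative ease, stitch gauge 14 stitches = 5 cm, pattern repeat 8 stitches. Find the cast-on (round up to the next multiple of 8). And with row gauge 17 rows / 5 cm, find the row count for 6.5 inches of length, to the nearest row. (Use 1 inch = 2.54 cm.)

Finished = 6 − 0.5 = 5.5 inches.
5.5 inches × 2.54 = 13.97 cm.
14/5 = 2.8 sts per cm; 13.97 × 2.8 = 39.12 sts.
Next multiple of 8 → 40.
6.5 inches = 16.51 cm; × 3.4 = 56.13 → 56 rows.

Cast on 40 stitches; work 56 rows.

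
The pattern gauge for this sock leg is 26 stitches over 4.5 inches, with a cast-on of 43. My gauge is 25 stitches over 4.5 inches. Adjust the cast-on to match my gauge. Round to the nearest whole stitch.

Scale factor = 25 / 26 = 0.962.
43 × 25 / 26 = 41.35 sts.
→ 41 sts.

CO 41 sts.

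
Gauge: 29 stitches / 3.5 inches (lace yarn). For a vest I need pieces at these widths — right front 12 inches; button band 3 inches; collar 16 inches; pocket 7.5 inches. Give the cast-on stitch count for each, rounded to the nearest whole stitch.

Rate = 29/3.5 = 8.286 sts per in.
right front: 12 × 8.286 = 99.43 → 99.
button band: 3 × 8.286 = 24.86 → 25.
collar: 16 × 8.286 = 132.57 → 133.
pocket: 7.5 × 8.286 = 62.14 → 62.

right front 99; button band 25; collar 133; pocket 62.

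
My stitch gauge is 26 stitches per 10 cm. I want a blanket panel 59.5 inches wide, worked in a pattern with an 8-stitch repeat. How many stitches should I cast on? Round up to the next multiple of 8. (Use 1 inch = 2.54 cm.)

59.5 in = 59.5 × 2.54 = 151.13 cm.
26 / 10 = 2.6 sts/cm.
151.13 × 2.6 = 392.94 sts.
→ 400.

Cast on 400 stitches.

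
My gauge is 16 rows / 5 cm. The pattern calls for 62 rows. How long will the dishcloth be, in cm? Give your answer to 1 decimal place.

19.4 cm.

16 rows / 5 cm = 3.2 rows per cm.
62 / 3.2 = 19.38 cm.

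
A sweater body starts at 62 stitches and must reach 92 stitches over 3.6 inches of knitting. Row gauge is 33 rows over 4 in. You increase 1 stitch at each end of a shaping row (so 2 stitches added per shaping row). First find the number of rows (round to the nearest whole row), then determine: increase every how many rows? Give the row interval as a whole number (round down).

Increase every 2nd row.

Rows = 3.6 × 8.25 = 29.7 → 30 rows.
Stitches to add: 30 → 15 shaping rows (at 2 st each).
30 / 15 = 2.00 → every 2 rows.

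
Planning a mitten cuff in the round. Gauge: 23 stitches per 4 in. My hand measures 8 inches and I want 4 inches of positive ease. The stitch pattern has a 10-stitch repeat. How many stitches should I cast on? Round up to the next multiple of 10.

Finished = 8 + 4 = 12 inches.
23 / 4 = 5.75 sts/in.
12 × 5.75 = 69.00 sts.
Next multiple of 10: 70.

70 stitches.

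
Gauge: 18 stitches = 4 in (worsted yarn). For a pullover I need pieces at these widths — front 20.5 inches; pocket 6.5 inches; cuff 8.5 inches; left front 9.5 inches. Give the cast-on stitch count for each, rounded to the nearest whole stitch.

Rate = 18/4 = 4.5 sts per in.
front: 20.5 × 4.5 = 92.25 → 92.
pocket: 6.5 × 4.5 = 29.25 → 29.
cuff: 8.5 × 4.5 = 38.25 → 38.
left front: 9.5 × 4.5 = 42.75 → 43.

front 92; pocket 29; cuff 38; left front 43.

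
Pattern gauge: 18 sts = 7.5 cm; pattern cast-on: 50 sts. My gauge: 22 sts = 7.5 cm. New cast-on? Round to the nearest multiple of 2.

Cast on 62 stitches.

Scale factor = 22 / 18 = 1.222.
50 × 22 / 18 = 61.11 sts.
→ 62 sts.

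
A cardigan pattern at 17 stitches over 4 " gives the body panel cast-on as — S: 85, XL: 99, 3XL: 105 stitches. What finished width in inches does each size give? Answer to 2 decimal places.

17/4 = 4.25 sts per in.
S: 85 / 4.25 = 20.000 → 20.00 in.
XL: 99 / 4.25 = 23.294 → 23.29 in.
3XL: 105 / 4.25 = 24.706 → 24.71 in.

S 20.00 inches; XL 23.29 inches; 3XL 24.71 inches.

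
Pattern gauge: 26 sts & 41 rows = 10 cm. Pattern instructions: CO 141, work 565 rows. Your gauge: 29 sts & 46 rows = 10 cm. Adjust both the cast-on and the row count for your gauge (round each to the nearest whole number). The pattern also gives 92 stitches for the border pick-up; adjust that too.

Stitches: 141 × 29/26 = 157.27 → 157.
Rows: 565 × 46/41 = 633.90 → 634.
border pick-up: 92 × 29/26 = 102.62 → 103.

Cast on 157 stitches; work 634 rows; border pick-up 103 stitches.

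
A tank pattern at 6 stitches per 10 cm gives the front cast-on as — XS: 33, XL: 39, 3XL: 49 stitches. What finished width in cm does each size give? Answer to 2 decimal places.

XS 55.00 cm; XL 65.00 cm; 3XL 81.67 cm.

6/10 = 0.6 sts per cm.
XS: 33 / 0.6 = 55.000 → 55.00 cm.
XL: 39 / 0.6 = 65.000 → 65.00 cm.
3XL: 49 / 0.6 = 81.667 → 81.67 cm.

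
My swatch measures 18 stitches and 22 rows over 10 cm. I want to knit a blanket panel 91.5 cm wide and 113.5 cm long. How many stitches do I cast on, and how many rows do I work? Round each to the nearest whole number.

Stitch gauge = 18/10 = 1.8 sts/cm; 91.5 × 1.8 = 164.70 → 165 sts.
Row gauge = 22/10 = 2.2 rows/cm; 113.5 × 2.2 = 249.70 → 250 rows.

Cast on 165 stitches and work 250 rows.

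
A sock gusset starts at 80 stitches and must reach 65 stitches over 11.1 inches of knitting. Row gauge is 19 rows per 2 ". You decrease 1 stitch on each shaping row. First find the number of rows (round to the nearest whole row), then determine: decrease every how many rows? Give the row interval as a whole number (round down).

Decrease every 7th row.

Rows = 11.1 × 9.5 = 105.5 → 105 rows.
Stitches to remove: 15 → 15 shaping rows (at 1 st each).
105 / 15 = 7.00 → every 7 rows.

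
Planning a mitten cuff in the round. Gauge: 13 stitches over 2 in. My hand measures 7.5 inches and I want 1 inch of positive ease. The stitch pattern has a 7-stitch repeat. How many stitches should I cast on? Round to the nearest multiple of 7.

Cast on 56 stitches.

Finished = 7.5 + 1 = 8.5 inches.
13 / 2 = 6.5 sts/in.
8.5 × 6.5 = 55.25 sts.
Nearest multiple of 7: 56.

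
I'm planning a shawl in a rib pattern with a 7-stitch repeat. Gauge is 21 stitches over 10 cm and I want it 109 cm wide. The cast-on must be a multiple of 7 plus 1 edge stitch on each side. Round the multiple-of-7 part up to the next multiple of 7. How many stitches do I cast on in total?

21 / 10 = 2.1 sts per cm.
109 × 2.1 = 228.90 sts.
Less 2 edge sts → 226.90 for the repeat.
Next multiple of 7: 231.
Add back 2 edge sts → 233.

Cast on 233 stitches.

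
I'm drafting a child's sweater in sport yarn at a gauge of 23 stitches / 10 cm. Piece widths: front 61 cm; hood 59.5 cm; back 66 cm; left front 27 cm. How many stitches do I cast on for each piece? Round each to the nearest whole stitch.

front 140; hood 137; back 152; left front 62.

Rate = 23/10 = 2.3 sts per cm.
front: 61 × 2.3 = 140.30 → 140.
hood: 59.5 × 2.3 = 136.85 → 137.
back: 66 × 2.3 = 151.80 → 152.
left front: 27 × 2.3 = 62.10 → 62.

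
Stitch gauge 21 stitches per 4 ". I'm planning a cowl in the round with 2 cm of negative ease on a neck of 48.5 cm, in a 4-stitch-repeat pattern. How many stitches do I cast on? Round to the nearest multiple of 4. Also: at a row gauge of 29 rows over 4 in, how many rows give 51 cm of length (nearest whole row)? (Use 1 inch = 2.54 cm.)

Finished = 48.5 − 2 = 46.5 cm.
46.5 cm × 1/2.54 = 18.31 inches.
21/4 = 5.25 sts per in; 18.31 × 5.25 = 96.11 sts.
Nearest multiple of 4 → 96.
51 cm = 20.08 inches; × 7.25 = 145.57 → 146 rows.

Cast on 96 stitches; work 146 rows.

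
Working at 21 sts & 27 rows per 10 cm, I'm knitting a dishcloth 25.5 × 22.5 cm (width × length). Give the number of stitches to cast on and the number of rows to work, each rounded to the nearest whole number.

Cast on 54 stitches and work 61 rows.

Stitch gauge = 21/10 = 2.1 sts/cm; 25.5 × 2.1 = 53.55 → 54 sts.
Row gauge = 27/10 = 2.7 rows/cm; 22.5 × 2.7 = 60.75 → 61 rows.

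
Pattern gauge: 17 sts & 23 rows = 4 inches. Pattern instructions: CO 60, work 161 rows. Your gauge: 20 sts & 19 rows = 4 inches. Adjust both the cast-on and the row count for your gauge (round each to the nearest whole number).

Stitches: 60 × 20/17 = 70.59 → 71.
Rows: 161 × 19/23 = 133.00 → 133.

Cast on 71 stitches; work 133 rows.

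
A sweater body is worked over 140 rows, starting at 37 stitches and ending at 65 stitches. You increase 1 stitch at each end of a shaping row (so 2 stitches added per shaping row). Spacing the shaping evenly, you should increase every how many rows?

Increase every 10th row.

Stitches to add: |65 − 37| = 28.
Shaping rows needed: 28 / 2 = 14.
140 rows / 14 = every 10 rows.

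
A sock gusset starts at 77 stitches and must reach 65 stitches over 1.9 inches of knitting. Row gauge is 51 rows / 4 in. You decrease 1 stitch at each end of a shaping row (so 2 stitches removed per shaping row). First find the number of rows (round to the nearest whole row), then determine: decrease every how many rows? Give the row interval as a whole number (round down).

Decrease every 4th row.

Rows = 1.9 × 12.75 = 24.2 → 24 rows.
Stitches to remove: 12 → 6 shaping rows (at 2 st each).
24 / 6 = 4.00 → every 4 rows.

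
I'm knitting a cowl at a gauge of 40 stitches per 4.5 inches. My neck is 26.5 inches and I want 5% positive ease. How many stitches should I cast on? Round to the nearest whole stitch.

Finished = 26.5 × 1.05 = 27.82 in.
40 / 4.5 = 8.889 sts per inch.
27.82 × 8.889 = 247.33 sts.
→ 247 sts.

247 stitches.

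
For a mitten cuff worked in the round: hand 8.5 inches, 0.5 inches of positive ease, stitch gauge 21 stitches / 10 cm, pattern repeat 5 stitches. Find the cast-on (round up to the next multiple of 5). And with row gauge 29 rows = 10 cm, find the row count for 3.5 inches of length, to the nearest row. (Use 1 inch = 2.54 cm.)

Finished = 8.5 + 0.5 = 9 inches.
9 inches × 2.54 = 22.86 cm.
21/10 = 2.1 sts per cm; 22.86 × 2.1 = 48.01 sts.
Next multiple of 5 → 50.
3.5 inches = 8.89 cm; × 2.9 = 25.78 → 26 rows.

Cast on 50 stitches; work 26 rows.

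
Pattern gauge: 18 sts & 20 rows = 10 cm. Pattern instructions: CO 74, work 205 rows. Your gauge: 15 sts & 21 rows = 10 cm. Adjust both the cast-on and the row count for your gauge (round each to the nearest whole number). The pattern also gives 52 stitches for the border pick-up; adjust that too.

Stitches: 74 × 15/18 = 61.67 → 62.
Rows: 205 × 21/20 = 215.25 → 215.
border pick-up: 52 × 15/18 = 43.33 → 43.

Cast on 62 stitches; work 215 rows; border pick-up 43 stitches.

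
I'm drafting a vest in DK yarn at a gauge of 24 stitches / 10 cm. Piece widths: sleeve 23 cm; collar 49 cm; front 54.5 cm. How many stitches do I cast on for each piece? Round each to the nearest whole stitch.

Rate = 24/10 = 2.4 sts per cm.
sleeve: 23 × 2.4 = 55.20 → 55.
collar: 49 × 2.4 = 117.60 → 118.
front: 54.5 × 2.4 = 130.80 → 131.

sleeve 55; collar 118; front 131.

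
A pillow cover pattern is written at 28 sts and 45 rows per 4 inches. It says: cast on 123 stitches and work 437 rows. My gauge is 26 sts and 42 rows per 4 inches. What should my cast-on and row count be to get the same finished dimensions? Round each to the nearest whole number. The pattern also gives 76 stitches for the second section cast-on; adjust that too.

Stitches: 123 × 26/28 = 114.21 → 114.
Rows: 437 × 42/45 = 407.87 → 408.
second section cast-on: 76 × 26/28 = 70.57 → 71.

Cast on 114 stitches; work 408 rows; second section cast-on 71 stitches.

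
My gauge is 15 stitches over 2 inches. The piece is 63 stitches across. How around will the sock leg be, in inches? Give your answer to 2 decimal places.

8.40 inches.

15 stitches / 2 inch = 7.5 stitches per inch.
63 / 7.5 = 8.400 inches.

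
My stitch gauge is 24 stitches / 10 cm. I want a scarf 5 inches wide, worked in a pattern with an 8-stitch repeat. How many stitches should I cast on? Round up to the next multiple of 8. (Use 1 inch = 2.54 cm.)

Cast on 32 stitches.

5 in = 5 × 2.54 = 12.70 cm.
24 / 10 = 2.4 sts/cm.
12.70 × 2.4 = 30.48 sts.
→ 32.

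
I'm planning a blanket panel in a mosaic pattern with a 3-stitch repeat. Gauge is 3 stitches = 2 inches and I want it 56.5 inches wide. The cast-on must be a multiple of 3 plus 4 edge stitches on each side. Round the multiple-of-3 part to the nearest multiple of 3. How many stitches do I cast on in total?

86 stitches.

3 / 2 = 1.5 sts per inch.
56.5 × 1.5 = 84.75 sts.
Less 8 edge sts → 76.75 for the repeat.
Nearest multiple of 3: 78.
Add back 8 edge sts → 86.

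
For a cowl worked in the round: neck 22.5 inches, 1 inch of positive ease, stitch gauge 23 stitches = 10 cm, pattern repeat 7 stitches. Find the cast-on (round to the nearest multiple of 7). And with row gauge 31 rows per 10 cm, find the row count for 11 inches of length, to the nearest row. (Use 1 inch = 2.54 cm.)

Finished = 22.5 + 1 = 23.5 inches.
23.5 inches × 2.54 = 59.69 cm.
23/10 = 2.3 sts per cm; 59.69 × 2.3 = 137.29 sts.
Nearest multiple of 7 → 140.
11 inches = 27.94 cm; × 3.1 = 86.61 → 87 rows.

Cast on 140 stitches; work 87 rows.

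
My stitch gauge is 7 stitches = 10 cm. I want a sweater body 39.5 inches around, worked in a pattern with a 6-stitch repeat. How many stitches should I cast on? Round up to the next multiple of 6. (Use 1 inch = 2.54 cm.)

Cast on 72 stitches.

39.5 in = 39.5 × 2.54 = 100.33 cm.
7 / 10 = 0.7 sts/cm.
100.33 × 0.7 = 70.23 sts.
→ 72.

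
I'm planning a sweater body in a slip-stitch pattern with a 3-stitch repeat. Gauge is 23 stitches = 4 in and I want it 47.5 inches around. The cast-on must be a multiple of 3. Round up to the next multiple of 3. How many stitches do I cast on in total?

CO 276 sts.

23 / 4 = 5.75 sts per inch.
47.5 × 5.75 = 273.12 sts.
Next multiple of 3: 276.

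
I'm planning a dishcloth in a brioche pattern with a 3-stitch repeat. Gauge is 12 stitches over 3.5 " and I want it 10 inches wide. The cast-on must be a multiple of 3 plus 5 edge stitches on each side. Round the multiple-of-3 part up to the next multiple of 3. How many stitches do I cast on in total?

37 stitches.

12 / 3.5 = 3.429 sts per inch.
10 × 3.429 = 34.29 sts.
Less 10 edge sts → 24.29 for the repeat.
Next multiple of 3: 27.
Add back 10 edge sts → 37.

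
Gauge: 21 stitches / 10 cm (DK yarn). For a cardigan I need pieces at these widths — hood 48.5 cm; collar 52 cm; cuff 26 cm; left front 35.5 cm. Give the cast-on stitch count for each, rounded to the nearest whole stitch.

hood 102; collar 109; cuff 55; left front 75.

Rate = 21/10 = 2.1 sts per cm.
hood: 48.5 × 2.1 = 101.85 → 102.
collar: 52 × 2.1 = 109.20 → 109.
cuff: 26 × 2.1 = 54.60 → 55.
left front: 35.5 × 2.1 = 74.55 → 75.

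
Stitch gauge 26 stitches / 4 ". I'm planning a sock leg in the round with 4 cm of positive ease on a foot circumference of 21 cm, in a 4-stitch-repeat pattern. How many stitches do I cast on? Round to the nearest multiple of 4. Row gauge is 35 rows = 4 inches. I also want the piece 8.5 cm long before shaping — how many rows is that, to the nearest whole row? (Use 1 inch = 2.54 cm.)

Cast on 64 stitches; work 29 rows.

Finished = 21 + 4 = 25 cm.
25 cm × 1/2.54 = 9.84 inches.
26/4 = 6.5 sts per in; 9.84 × 6.5 = 63.98 sts.
Nearest multiple of 4 → 64.
8.5 cm = 3.35 inches; × 8.75 = 29.28 → 29 rows.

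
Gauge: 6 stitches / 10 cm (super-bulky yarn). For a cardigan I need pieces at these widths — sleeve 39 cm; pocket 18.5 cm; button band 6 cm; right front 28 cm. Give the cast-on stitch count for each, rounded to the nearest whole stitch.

sleeve 23; pocket 11; button band 4; right front 17.

Rate = 6/10 = 0.6 sts per cm.
sleeve: 39 × 0.6 = 23.40 → 23.
pocket: 18.5 × 0.6 = 11.10 → 11.
button band: 6 × 0.6 = 3.60 → 4.
right front: 28 × 0.6 = 16.80 → 17.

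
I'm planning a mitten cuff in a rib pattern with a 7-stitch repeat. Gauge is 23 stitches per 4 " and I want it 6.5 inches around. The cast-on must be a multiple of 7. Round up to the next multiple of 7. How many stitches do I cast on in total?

42 stitches.

23 / 4 = 5.75 sts per inch.
6.5 × 5.75 = 37.38 sts.
Next multiple of 7: 42.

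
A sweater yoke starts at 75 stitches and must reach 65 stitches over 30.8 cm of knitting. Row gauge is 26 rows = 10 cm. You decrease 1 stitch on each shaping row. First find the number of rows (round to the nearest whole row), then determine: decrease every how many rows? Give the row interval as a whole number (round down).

Rows = 30.8 × 2.6 = 80.1 → 80 rows.
Stitches to remove: 10 → 10 shaping rows (at 1 st each).
80 / 10 = 8.00 → every 8 rows.

Decrease every 8th row.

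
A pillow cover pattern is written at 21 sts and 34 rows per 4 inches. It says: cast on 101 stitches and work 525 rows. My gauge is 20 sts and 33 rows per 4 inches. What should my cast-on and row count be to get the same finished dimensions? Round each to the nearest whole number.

Cast on 96 stitches; work 510 rows.

Stitches: 101 × 20/21 = 96.19 → 96.
Rows: 525 × 33/34 = 509.56 → 510.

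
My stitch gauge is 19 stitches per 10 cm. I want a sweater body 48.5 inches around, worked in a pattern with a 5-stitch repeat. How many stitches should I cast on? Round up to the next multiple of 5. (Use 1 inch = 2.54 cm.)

48.5 in = 48.5 × 2.54 = 123.19 cm.
19 / 10 = 1.9 sts/cm.
123.19 × 1.9 = 234.06 sts.
→ 235.

235 stitches.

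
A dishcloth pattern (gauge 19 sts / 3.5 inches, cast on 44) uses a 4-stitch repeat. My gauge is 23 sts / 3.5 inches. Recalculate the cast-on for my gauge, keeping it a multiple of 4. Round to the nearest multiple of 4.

52 stitches.

44 × 23 / 19 = 53.26.
Nearest multiple of 4: 52.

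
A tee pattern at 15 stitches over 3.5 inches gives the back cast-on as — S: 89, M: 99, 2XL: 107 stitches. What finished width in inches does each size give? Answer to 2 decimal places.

15/3.5 = 4.286 sts per in.
S: 89 / 4.286 = 20.767 → 20.77 in.
M: 99 / 4.286 = 23.100 → 23.10 in.
2XL: 107 / 4.286 = 24.967 → 24.97 in.

S 20.77 inches; M 23.10 inches; 2XL 24.97 inches.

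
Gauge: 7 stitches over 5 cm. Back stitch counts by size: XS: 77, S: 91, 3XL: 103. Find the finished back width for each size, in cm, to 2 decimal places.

XS 55.00 cm; S 65.00 cm; 3XL 73.57 cm.

7/5 = 1.4 sts per cm.
XS: 77 / 1.4 = 55.000 → 55.00 cm.
S: 91 / 1.4 = 65.000 → 65.00 cm.
3XL: 103 / 1.4 = 73.571 → 73.57 cm.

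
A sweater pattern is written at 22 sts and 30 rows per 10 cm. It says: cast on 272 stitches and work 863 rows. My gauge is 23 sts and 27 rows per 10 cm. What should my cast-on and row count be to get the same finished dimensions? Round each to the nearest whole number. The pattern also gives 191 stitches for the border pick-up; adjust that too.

Cast on 284 stitches; work 777 rows; border pick-up 200 stitches.

Stitches: 272 × 23/22 = 284.36 → 284.
Rows: 863 × 27/30 = 776.70 → 777.
border pick-up: 191 × 23/22 = 199.68 → 200.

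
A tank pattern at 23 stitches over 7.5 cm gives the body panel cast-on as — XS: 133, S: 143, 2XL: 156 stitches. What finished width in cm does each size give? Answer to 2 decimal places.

23/7.5 = 3.067 sts per cm.
XS: 133 / 3.067 = 43.370 → 43.37 cm.
S: 143 / 3.067 = 46.630 → 46.63 cm.
2XL: 156 / 3.067 = 50.870 → 50.87 cm.

XS 43.37 cm; S 46.63 cm; 2XL 50.87 cm.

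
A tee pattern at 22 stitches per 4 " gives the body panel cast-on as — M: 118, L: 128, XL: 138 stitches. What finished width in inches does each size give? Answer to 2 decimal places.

22/4 = 5.5 sts per in.
M: 118 / 5.5 = 21.455 → 21.45 in.
L: 128 / 5.5 = 23.273 → 23.27 in.
XL: 138 / 5.5 = 25.091 → 25.09 in.

M 21.45 inches; L 23.27 inches; XL 25.09 inches.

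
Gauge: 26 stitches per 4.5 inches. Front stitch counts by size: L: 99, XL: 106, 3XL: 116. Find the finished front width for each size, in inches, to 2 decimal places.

L 17.13 inches; XL 18.35 inches; 3XL 20.08 inches.

26/4.5 = 5.778 sts per in.
L: 99 / 5.778 = 17.135 → 17.13 in.
XL: 106 / 5.778 = 18.346 → 18.35 in.
3XL: 116 / 5.778 = 20.077 → 20.08 in.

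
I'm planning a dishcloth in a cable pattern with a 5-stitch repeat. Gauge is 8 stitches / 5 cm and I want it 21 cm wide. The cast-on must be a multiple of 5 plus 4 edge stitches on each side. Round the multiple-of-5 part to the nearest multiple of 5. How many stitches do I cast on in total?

33 stitches.

8 / 5 = 1.6 sts per cm.
21 × 1.6 = 33.60 sts.
Less 8 edge sts → 25.60 for the repeat.
Nearest multiple of 5: 25.
Add back 8 edge sts → 33.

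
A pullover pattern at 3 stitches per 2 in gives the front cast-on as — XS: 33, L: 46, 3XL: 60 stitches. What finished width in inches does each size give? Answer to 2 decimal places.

XS 22.00 inches; L 30.67 inches; 3XL 40.00 inches.

3/2 = 1.5 sts per in.
XS: 33 / 1.5 = 22.000 → 22.00 in.
L: 46 / 1.5 = 30.667 → 30.67 in.
3XL: 60 / 1.5 = 40.000 → 40.00 in.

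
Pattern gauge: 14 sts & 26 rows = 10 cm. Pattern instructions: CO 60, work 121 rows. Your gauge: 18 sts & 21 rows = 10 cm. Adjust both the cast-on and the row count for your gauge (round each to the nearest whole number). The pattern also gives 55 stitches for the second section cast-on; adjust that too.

Cast on 77 stitches; work 98 rows; second section cast-on 71 stitches.

Stitches: 60 × 18/14 = 77.14 → 77.
Rows: 121 × 21/26 = 97.73 → 98.
second section cast-on: 55 × 18/14 = 70.71 → 71.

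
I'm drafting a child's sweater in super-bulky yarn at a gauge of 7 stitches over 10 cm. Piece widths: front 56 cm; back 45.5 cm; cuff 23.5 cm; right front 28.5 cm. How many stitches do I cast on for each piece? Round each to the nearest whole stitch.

Rate = 7/10 = 0.7 sts per cm.
front: 56 × 0.7 = 39.20 → 39.
back: 45.5 × 0.7 = 31.85 → 32.
cuff: 23.5 × 0.7 = 16.45 → 16.
right front: 28.5 × 0.7 = 19.95 → 20.

front 39; back 32; cuff 16; right front 20.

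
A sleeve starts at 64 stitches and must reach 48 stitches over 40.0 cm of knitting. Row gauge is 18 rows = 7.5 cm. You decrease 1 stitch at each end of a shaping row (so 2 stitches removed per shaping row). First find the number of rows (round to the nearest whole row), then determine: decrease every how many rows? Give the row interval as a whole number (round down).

Decrease every 12th row.

Rows = 40.0 × 2.4 = 96.0 → 96 rows.
Stitches to remove: 16 → 8 shaping rows (at 2 st each).
96 / 8 = 12.00 → every 12 rows.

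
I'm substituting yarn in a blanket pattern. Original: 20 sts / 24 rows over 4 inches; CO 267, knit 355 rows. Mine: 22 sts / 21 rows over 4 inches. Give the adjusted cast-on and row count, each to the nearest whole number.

Cast on 294 stitches; work 311 rows.

Stitches: 267 × 22/20 = 293.70 → 294.
Rows: 355 × 21/24 = 310.62 → 311.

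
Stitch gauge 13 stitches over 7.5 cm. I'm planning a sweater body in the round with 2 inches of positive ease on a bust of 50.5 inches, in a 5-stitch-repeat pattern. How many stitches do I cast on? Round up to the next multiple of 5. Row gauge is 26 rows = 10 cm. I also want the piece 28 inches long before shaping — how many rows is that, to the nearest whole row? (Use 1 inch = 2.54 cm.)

Cast on 235 stitches; work 185 rows.

Finished = 50.5 + 2 = 52.5 inches.
52.5 inches × 2.54 = 133.35 cm.
13/7.5 = 1.733 sts per cm; 133.35 × 1.733 = 231.14 sts.
Next multiple of 5 → 235.
28 inches = 71.12 cm; × 2.6 = 184.91 → 185 rows.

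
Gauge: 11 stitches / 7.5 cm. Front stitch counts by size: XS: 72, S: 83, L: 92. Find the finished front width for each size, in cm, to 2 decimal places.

11/7.5 = 1.467 sts per cm.
XS: 72 / 1.467 = 49.091 → 49.09 cm.
S: 83 / 1.467 = 56.591 → 56.59 cm.
L: 92 / 1.467 = 62.727 → 62.73 cm.

XS 49.09 cm; S 56.59 cm; L 62.73 cm.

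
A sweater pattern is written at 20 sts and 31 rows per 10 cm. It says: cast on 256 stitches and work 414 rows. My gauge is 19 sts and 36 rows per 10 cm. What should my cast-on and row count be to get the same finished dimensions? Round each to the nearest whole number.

Stitches: 256 × 19/20 = 243.20 → 243.
Rows: 414 × 36/31 = 480.77 → 481.

Cast on 243 stitches; work 481 rows.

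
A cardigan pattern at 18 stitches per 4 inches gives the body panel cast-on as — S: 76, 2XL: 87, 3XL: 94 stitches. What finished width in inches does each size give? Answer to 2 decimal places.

18/4 = 4.5 sts per in.
S: 76 / 4.5 = 16.889 → 16.89 in.
2XL: 87 / 4.5 = 19.333 → 19.33 in.
3XL: 94 / 4.5 = 20.889 → 20.89 in.

S 16.89 inches; 2XL 19.33 inches; 3XL 20.89 inches.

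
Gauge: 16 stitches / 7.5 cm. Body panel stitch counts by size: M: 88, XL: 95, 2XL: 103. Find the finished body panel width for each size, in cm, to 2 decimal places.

M 41.25 cm; XL 44.53 cm; 2XL 48.28 cm.

16/7.5 = 2.133 sts per cm.
M: 88 / 2.133 = 41.250 → 41.25 cm.
XL: 95 / 2.133 = 44.531 → 44.53 cm.
2XL: 103 / 2.133 = 48.281 → 48.28 cm.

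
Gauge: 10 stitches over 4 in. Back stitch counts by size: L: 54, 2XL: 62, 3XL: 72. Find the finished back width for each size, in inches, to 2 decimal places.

L 21.60 inches; 2XL 24.80 inches; 3XL 28.80 inches.

10/4 = 2.5 sts per in.
L: 54 / 2.5 = 21.600 → 21.60 in.
2XL: 62 / 2.5 = 24.800 → 24.80 in.
3XL: 72 / 2.5 = 28.800 → 28.80 in.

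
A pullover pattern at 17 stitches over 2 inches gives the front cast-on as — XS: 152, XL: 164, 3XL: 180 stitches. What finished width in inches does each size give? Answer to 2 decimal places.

17/2 = 8.5 sts per in.
XS: 152 / 8.5 = 17.882 → 17.88 in.
XL: 164 / 8.5 = 19.294 → 19.29 in.
3XL: 180 / 8.5 = 21.176 → 21.18 in.

XS 17.88 inches; XL 19.29 inches; 3XL 21.18 inches.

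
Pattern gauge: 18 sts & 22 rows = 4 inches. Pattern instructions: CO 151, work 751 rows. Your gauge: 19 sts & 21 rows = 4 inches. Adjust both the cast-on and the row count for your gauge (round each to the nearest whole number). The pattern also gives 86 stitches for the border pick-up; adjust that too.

Cast on 159 stitches; work 717 rows; border pick-up 91 stitches.

Stitches: 151 × 19/18 = 159.39 → 159.
Rows: 751 × 21/22 = 716.86 → 717.
border pick-up: 86 × 19/18 = 90.78 → 91.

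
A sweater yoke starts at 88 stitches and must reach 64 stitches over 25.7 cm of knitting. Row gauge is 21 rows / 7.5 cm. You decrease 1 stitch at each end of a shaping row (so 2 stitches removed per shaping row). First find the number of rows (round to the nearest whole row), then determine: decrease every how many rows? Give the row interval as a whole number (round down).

Rows = 25.7 × 2.8 = 72.0 → 72 rows.
Stitches to remove: 24 → 12 shaping rows (at 2 st each).
72 / 12 = 6.00 → every 6 rows.

Decrease every 6th row.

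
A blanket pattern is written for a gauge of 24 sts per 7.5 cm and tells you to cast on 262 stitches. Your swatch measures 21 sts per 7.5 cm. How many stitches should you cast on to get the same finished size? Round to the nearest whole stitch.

Scale factor = 21 / 24 = 0.875.
262 × 21 / 24 = 229.25 sts.
→ 229 sts.

229 stitches.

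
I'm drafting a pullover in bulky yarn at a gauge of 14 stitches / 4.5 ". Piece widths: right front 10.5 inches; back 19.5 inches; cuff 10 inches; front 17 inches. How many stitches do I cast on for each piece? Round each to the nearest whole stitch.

Rate = 14/4.5 = 3.111 sts per in.
right front: 10.5 × 3.111 = 32.67 → 33.
back: 19.5 × 3.111 = 60.67 → 61.
cuff: 10 × 3.111 = 31.11 → 31.
front: 17 × 3.111 = 52.89 → 53.

right front 33; back 61; cuff 31; front 53.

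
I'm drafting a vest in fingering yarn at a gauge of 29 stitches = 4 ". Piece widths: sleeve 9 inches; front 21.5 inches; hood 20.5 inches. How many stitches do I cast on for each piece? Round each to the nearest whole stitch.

Rate = 29/4 = 7.25 sts per in.
sleeve: 9 × 7.25 = 65.25 → 65.
front: 21.5 × 7.25 = 155.88 → 156.
hood: 20.5 × 7.25 = 148.62 → 149.

sleeve 65; front 156; hood 149.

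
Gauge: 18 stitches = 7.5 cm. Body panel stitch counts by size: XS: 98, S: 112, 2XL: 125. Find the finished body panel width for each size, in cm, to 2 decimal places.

XS 40.83 cm; S 46.67 cm; 2XL 52.08 cm.

18/7.5 = 2.4 sts per cm.
XS: 98 / 2.4 = 40.833 → 40.83 cm.
S: 112 / 2.4 = 46.667 → 46.67 cm.
2XL: 125 / 2.4 = 52.083 → 52.08 cm.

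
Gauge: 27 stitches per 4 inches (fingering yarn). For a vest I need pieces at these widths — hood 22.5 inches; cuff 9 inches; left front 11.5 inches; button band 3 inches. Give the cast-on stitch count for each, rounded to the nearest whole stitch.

Rate = 27/4 = 6.75 sts per in.
hood: 22.5 × 6.75 = 151.88 → 152.
cuff: 9 × 6.75 = 60.75 → 61.
left front: 11.5 × 6.75 = 77.62 → 78.
button band: 3 × 6.75 = 20.25 → 20.

hood 152; cuff 61; left front 78; button band 20.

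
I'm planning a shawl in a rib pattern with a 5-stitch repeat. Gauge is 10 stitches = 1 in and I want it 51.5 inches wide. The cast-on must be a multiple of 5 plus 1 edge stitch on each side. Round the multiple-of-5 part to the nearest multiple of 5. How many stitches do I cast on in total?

10 / 1 = 10 sts per inch.
51.5 × 10 = 515.00 sts.
Less 2 edge sts → 513.00 for the repeat.
Nearest multiple of 5: 515.
Add back 2 edge sts → 517.

517 stitches.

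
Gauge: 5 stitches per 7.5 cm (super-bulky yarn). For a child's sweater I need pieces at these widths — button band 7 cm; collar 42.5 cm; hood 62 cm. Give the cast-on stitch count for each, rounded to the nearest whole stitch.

Rate = 5/7.5 = 0.667 sts per cm.
button band: 7 × 0.667 = 4.67 → 5.
collar: 42.5 × 0.667 = 28.33 → 28.
hood: 62 × 0.667 = 41.33 → 41.

button band 5; collar 28; hood 41.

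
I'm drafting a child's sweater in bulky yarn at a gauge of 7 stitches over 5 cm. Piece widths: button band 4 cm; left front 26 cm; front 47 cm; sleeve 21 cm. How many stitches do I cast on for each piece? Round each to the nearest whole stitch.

button band 6; left front 36; front 66; sleeve 29.

Rate = 7/5 = 1.4 sts per cm.
button band: 4 × 1.4 = 5.60 → 6.
left front: 26 × 1.4 = 36.40 → 36.
front: 47 × 1.4 = 65.80 → 66.
sleeve: 21 × 1.4 = 29.40 → 29.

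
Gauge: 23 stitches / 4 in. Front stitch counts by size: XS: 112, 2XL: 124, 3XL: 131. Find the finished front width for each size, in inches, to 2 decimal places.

23/4 = 5.75 sts per in.
XS: 112 / 5.75 = 19.478 → 19.48 in.
2XL: 124 / 5.75 = 21.565 → 21.57 in.
3XL: 131 / 5.75 = 22.783 → 22.78 in.

XS 19.48 inches; 2XL 21.57 inches; 3XL 22.78 inches.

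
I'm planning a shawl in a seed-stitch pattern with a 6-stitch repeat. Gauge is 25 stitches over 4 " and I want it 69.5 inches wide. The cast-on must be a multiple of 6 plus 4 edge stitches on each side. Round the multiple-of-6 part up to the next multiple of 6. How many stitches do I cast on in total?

25 / 4 = 6.25 sts per inch.
69.5 × 6.25 = 434.38 sts.
Less 8 edge sts → 426.38 for the repeat.
Next multiple of 6: 432.
Add back 8 edge sts → 440.

440 stitches.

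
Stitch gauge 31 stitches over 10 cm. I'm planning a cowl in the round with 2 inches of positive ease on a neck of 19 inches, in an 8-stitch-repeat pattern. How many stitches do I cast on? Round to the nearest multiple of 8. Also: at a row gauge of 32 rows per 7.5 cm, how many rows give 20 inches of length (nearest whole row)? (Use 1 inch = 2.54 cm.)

Cast on 168 stitches; work 217 rows.

Finished = 19 + 2 = 21 inches.
21 inches × 2.54 = 53.34 cm.
31/10 = 3.1 sts per cm; 53.34 × 3.1 = 165.35 sts.
Nearest multiple of 8 → 168.
20 inches = 50.80 cm; × 4.267 = 216.75 → 217 rows.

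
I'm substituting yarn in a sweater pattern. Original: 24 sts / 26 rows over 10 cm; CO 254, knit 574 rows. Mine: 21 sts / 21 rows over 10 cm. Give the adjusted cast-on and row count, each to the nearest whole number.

Stitches: 254 × 21/24 = 222.25 → 222.
Rows: 574 × 21/26 = 463.62 → 464.

Cast on 222 stitches; work 464 rows.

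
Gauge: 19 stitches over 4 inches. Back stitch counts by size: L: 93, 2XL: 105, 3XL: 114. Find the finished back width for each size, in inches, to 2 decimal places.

19/4 = 4.75 sts per in.
L: 93 / 4.75 = 19.579 → 19.58 in.
2XL: 105 / 4.75 = 22.105 → 22.11 in.
3XL: 114 / 4.75 = 24.000 → 24.00 in.

L 19.58 inches; 2XL 22.11 inches; 3XL 24.00 inches.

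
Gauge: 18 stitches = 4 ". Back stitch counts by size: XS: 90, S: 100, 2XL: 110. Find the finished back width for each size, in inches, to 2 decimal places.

18/4 = 4.5 sts per in.
XS: 90 / 4.5 = 20.000 → 20.00 in.
S: 100 / 4.5 = 22.222 → 22.22 in.
2XL: 110 / 4.5 = 24.444 → 24.44 in.

XS 20.00 inches; S 22.22 inches; 2XL 24.44 inches.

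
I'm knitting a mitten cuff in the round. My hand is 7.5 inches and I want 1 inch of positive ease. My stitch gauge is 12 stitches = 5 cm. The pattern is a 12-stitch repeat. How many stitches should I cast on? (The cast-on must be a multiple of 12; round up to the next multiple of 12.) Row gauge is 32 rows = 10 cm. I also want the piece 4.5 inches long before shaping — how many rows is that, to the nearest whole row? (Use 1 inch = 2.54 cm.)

Cast on 60 stitches; work 37 rows.

Finished = 7.5 + 1 = 8.5 inches.
8.5 inches × 2.54 = 21.59 cm.
12/5 = 2.4 sts per cm; 21.59 × 2.4 = 51.82 sts.
Next multiple of 12 → 60.
4.5 inches = 11.43 cm; × 3.2 = 36.58 → 37 rows.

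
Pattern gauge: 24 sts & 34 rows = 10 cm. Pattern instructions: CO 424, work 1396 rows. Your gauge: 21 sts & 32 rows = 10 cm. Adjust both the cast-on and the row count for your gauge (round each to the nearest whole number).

Stitches: 424 × 21/24 = 371.00 → 371.
Rows: 1396 × 32/34 = 1313.88 → 1314.

Cast on 371 stitches; work 1314 rows.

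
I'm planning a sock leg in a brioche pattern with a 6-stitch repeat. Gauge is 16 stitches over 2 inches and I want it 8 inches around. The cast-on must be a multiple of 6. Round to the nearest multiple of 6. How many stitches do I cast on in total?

CO 66 sts.

16 / 2 = 8 sts per inch.
8 × 8 = 64.00 sts.
Nearest multiple of 6: 66.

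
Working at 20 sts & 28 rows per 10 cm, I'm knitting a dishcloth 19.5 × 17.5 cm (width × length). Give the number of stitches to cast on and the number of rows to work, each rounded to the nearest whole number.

Stitch gauge = 20/10 = 2 sts/cm; 19.5 × 2 = 39.00 → 39 sts.
Row gauge = 28/10 = 2.8 rows/cm; 17.5 × 2.8 = 49.00 → 49 rows.

Cast on 39 stitches and work 49 rows.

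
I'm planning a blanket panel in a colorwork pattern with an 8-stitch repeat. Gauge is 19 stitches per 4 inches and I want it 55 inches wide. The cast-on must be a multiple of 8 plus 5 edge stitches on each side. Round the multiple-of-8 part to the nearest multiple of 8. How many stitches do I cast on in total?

Cast on 258 stitches.

19 / 4 = 4.75 sts per inch.
55 × 4.75 = 261.25 sts.
Less 10 edge sts → 251.25 for the repeat.
Nearest multiple of 8: 248.
Add back 10 edge sts → 258.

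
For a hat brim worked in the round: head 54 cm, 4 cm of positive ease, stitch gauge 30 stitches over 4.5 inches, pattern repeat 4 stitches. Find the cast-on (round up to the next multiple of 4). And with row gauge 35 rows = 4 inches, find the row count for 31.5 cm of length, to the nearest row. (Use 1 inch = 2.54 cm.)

Finished = 54 + 4 = 58 cm.
58 cm × 1/2.54 = 22.83 inches.
30/4.5 = 6.667 sts per in; 22.83 × 6.667 = 152.23 sts.
Next multiple of 4 → 156.
31.5 cm = 12.40 inches; × 8.75 = 108.51 → 109 rows.

Cast on 156 stitches; work 109 rows.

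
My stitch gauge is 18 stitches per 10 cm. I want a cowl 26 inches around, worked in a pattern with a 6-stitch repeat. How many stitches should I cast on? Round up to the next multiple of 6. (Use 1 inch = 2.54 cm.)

Cast on 120 stitches.

26 in = 26 × 2.54 = 66.04 cm.
18 / 10 = 1.8 sts/cm.
66.04 × 1.8 = 118.87 sts.
→ 120.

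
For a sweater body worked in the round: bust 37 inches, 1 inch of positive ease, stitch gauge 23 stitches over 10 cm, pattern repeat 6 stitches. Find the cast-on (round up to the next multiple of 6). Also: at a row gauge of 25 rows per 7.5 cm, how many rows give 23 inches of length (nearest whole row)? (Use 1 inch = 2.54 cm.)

Finished = 37 + 1 = 38 inches.
38 inches × 2.54 = 96.52 cm.
23/10 = 2.3 sts per cm; 96.52 × 2.3 = 222.00 sts.
Next multiple of 6 → 222.
23 inches = 58.42 cm; × 3.333 = 194.73 → 195 rows.

Cast on 222 stitches; work 195 rows.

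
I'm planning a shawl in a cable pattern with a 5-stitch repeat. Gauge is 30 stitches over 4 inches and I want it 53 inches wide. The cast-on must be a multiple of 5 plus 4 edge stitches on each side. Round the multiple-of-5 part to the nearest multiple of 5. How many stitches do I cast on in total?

CO 398 sts.

30 / 4 = 7.5 sts per inch.
53 × 7.5 = 397.50 sts.
Less 8 edge sts → 389.50 for the repeat.
Nearest multiple of 5: 390.
Add back 8 edge sts → 398.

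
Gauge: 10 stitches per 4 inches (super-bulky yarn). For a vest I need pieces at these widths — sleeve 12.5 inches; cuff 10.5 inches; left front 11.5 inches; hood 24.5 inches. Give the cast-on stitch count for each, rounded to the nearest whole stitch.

sleeve 31; cuff 26; left front 29; hood 61.

Rate = 10/4 = 2.5 sts per in.
sleeve: 12.5 × 2.5 = 31.25 → 31.
cuff: 10.5 × 2.5 = 26.25 → 26.
left front: 11.5 × 2.5 = 28.75 → 29.
hood: 24.5 × 2.5 = 61.25 → 61.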